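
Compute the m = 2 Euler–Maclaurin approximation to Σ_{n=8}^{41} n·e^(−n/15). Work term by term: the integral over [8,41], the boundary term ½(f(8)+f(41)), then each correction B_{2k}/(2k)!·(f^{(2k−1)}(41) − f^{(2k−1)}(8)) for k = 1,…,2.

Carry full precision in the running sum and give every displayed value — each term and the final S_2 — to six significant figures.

∫_8^41 x·e^(−x/15) dx evaluates to 147.791.
Boundary: ½(f(8) + f(41)) = ½(4.69317 + 2.66509) = 3.67913.
Integral + boundary = 151.470.
k=1: B_{2}/(2)! × [f^{(1)}(41) − f^{(1)}(8)] = 1/12 × (-0.112671 − 0.273768) = -0.0322032.
Partial sum through k=1: 151.438.
k=2: B_{4}/(4)! × [f^{(3)}(41) − f^{(3)}(8)] = −1/720 × (7.70397e-05 − 0.00643138) = 8.82547e-06.

S_2 ≈ 151.438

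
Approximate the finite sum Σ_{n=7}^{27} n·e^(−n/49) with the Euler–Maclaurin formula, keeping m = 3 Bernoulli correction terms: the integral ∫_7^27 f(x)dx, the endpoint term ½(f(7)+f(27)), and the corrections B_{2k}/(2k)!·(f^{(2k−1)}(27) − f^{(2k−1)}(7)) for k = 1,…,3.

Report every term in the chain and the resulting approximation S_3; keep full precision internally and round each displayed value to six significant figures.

Integral: ∫_7^27 x·e^(−x/49) dx = 232.343.
Boundary: ½(f(7) + f(27)) = ½(6.06815 + 15.5618) = 10.8150.
Running total after boundary: 243.158.
Order-1 term: 1/12 · (0.258774 − 0.743038) = -0.0403553.
Running total after k=1: 243.118.
Order-2 term: −1/720 · (0.000587879 − 0.00103157) = 6.16234e-07.
Running total after k=2: 243.118.
Order-3 term: 1/30240 · (4.44806e-07 − 7.30389e-07) = -9.44389e-12.

S_3 ≈ 243.118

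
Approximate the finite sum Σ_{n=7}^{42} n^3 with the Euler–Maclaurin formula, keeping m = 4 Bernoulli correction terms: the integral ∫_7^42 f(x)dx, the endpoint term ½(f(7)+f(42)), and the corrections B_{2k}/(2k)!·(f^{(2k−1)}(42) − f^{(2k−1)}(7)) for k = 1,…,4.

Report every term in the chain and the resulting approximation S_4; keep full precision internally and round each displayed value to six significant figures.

S_4 ≈ 814968

The integral term ∫_7^42 x^3 dx = 777324.
Endpoint term: (f(7) + f(42))/2 = (343.000 + 74088.0)/2 = 37215.5.
So far: 814539.
Order-1 term: 1/12 · (5292.00 − 147.000) = 428.750.
After k=1: 814968.
Order-2 term: −1/720 · (6.00000 − 6.00000) = 0.00000.
After k=2: 814968.
Order-3 term: 1/30240 · (0.00000 − 0.00000) = 0.00000.
After k=3: 814968.
Order-4 term: −1/1209600 · (0.00000 − 0.00000) = 0.00000.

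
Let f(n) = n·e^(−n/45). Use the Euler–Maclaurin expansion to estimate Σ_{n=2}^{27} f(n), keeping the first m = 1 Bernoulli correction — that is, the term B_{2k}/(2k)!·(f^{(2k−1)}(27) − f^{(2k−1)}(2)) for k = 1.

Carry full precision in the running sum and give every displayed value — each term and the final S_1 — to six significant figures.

S_1 ≈ 253.216

Integral: ∫_2^27 x·e^(−x/45) dx = 244.909.
½[f(2) + f(27)] = ½[1.91306 + 14.8179] = 8.36549.
So far: 253.274.
Order-1 term: 1/12 · (0.219525 − 0.914016) = -0.0578743.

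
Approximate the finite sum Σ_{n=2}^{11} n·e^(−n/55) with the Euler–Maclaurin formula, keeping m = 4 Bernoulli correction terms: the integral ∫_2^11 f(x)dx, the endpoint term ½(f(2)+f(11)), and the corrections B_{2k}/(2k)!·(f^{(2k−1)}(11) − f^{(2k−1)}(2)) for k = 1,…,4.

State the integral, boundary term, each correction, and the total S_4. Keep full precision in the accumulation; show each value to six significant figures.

S_4 ≈ 56.4997

∫_2^11 x·e^(−x/55) dx evaluates to 51.0552.
½[f(2) + f(11)] = ½[1.92858 + 9.00604] = 5.46731.
So far: 56.5225.
Correction k=1: B_{2}/2! · (f^{(1)}(11) − f^{(1)}(2)) = 1/12 · (0.654985 − 0.929225) = -0.0228533.
After k=1: 56.4997.
Correction k=2: B_{4}/4! · (f^{(3)}(11) − f^{(3)}(2)) = −1/720 · (0.000757833 − 0.000944728) = 2.59576e-07.
After k=2: 56.4997.
Correction k=3: B_{6}/6! · (f^{(5)}(11) − f^{(5)}(2)) = 1/30240 · (4.29469e-07 − 5.23066e-07) = -3.09515e-12.
After k=3: 56.4997.
Correction k=4: B_{8}/8! · (f^{(7)}(11) − f^{(7)}(2)) = −1/1209600 · (2.01129e-10 − 2.42587e-10) = 3.42744e-17.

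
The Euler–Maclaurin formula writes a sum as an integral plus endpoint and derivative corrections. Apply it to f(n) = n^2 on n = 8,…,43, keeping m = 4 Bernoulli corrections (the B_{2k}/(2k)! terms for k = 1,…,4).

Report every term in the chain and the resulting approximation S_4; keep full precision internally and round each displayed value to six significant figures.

S_4 ≈ 27294.0

Integral: ∫_8^43 x^2 dx = 26331.7.
Boundary: ½(f(8) + f(43)) = ½(64.0000 + 1849.00) = 956.500.
Running total after boundary: 27288.2.
k=1: B_{2}/(2)! × [f^{(1)}(43) − f^{(1)}(8)] = 1/12 × (86.0000 − 16.0000) = 5.83333.
Partial sum through k=1: 27294.0.
k=2: B_{4}/(4)! × [f^{(3)}(43) − f^{(3)}(8)] = −1/720 × (0.00000 − 0.00000) = 0.00000.
Partial sum through k=2: 27294.0.
k=3: B_{6}/(6)! × [f^{(5)}(43) − f^{(5)}(8)] = 1/30240 × (0.00000 − 0.00000) = 0.00000.
Partial sum through k=3: 27294.0.
k=4: B_{8}/(8)! × [f^{(7)}(43) − f^{(7)}(8)] = −1/1209600 × (0.00000 − 0.00000) = 0.00000.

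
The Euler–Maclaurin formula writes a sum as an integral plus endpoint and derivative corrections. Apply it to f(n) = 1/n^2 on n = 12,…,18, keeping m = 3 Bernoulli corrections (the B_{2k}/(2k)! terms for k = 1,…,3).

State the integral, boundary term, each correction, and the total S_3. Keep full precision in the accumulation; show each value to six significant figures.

S_3 ≈ 0.0328610

The integral term ∫_12^18 1/x^2 dx = 0.0277778.
Boundary: ½(f(12) + f(18)) = ½(0.00694444 + 0.00308642) = 0.00501543.
Running total after boundary: 0.0327932.
k=1: B_{2}/(2)! × [f^{(1)}(18) − f^{(1)}(12)] = 1/12 × (-0.000342936 − (-0.00115741)) = 6.78727e-05.
Partial sum through k=1: 0.0328611.
k=2: B_{4}/(4)! × [f^{(3)}(18) − f^{(3)}(12)] = −1/720 × (-1.27013e-05 − (-9.64506e-05)) = -1.16318e-07.
Partial sum through k=2: 0.0328610.
k=3: B_{6}/(6)! × [f^{(5)}(18) − f^{(5)}(12)] = 1/30240 × (-1.17605e-06 − (-2.00939e-05)) = 6.25590e-10.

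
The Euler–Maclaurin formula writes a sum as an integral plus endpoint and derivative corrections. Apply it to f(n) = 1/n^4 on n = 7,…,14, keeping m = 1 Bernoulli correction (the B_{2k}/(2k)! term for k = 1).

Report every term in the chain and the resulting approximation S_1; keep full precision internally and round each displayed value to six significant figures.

The integral term ∫_7^14 1/x^4 dx = 0.000850340.
½[f(7) + f(14)] = ½[0.000416493 + 2.60308e-05] = 0.000221262.
Integral + boundary = 0.00107160.
Order-1 term: 1/12 · (-7.43738e-06 − (-0.000237996)) = 1.92132e-05.

S_1 ≈ 0.00109082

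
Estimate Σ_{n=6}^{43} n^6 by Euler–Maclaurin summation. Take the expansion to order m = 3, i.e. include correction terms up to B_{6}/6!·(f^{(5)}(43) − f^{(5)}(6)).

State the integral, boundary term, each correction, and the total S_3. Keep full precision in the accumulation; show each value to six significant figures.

Integral: ∫_6^43 x^6 dx = 3.88312e+10.
½[f(6) + f(43)] = ½[46656.0 + 6.32136e+09] = 3.16070e+09.
Integral + boundary = 4.19919e+10.
Order-1 term: 1/12 · (8.82051e+08 − 46656.0) = 7.35003e+07.
Running total after k=1: 4.20654e+10.
Order-2 term: −1/720 · (9.54084e+06 − 25920.0) = -13215.2.
Running total after k=2: 4.20654e+10.
Order-3 term: 1/30240 · (30960.0 − 4320.00) = 0.880952.

S_3 ≈ 4.20654e+10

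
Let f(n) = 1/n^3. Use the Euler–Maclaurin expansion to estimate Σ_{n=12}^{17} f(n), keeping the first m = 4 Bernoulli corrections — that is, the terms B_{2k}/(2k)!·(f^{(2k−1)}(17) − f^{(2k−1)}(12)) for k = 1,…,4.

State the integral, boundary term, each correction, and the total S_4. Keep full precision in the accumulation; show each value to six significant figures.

S_4 ≈ 0.00214228

Integral: ∫_12^17 1/x^3 dx = 0.00174212.
Endpoint term: (f(12) + f(17))/2 = (0.000578704 + 0.000203542)/2 = 0.000391123.
Running total after boundary: 0.00213324.
k=1: B_{2}/(2)! × [f^{(1)}(17) − f^{(1)}(12)] = 1/12 × (-3.59191e-05 − (-0.000144676)) = 9.06307e-06.
After k=1: 0.00214230.
k=2: B_{4}/(4)! × [f^{(3)}(17) − f^{(3)}(12)] = −1/720 × (-2.48575e-06 − (-2.00939e-05)) = -2.44557e-08.
After k=2: 0.00214228.
k=3: B_{6}/(6)! × [f^{(5)}(17) − f^{(5)}(12)] = 1/30240 × (-3.61251e-07 − (-5.86071e-06)) = 1.81861e-10.
After k=3: 0.00214228.
k=4: B_{8}/(8)! × [f^{(7)}(17) − f^{(7)}(12)] = −1/1209600 × (-9.00003e-08 − (-2.93036e-06)) = -2.34818e-12.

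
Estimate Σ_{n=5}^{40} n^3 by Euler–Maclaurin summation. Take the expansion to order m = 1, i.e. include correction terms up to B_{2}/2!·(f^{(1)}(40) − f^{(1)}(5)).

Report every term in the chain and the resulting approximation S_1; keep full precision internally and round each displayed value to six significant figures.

S_1 ≈ 672300

The integral term ∫_5^40 x^3 dx = 639844.
Boundary: ½(f(5) + f(40)) = ½(125.000 + 64000.0) = 32062.5.
Integral + boundary = 671906.
Order-1 term: 1/12 · (4800.00 − 75.0000) = 393.750.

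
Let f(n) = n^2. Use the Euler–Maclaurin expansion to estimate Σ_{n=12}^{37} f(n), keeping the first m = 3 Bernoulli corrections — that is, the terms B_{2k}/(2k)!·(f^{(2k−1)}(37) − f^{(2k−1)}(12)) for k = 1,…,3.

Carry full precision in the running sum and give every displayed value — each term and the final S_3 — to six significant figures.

∫_12^37 x^2 dx evaluates to 16308.3.
Boundary: ½(f(12) + f(37)) = ½(144.000 + 1369.00) = 756.500.
Running total after boundary: 17064.8.
Correction k=1: B_{2}/2! · (f^{(1)}(37) − f^{(1)}(12)) = 1/12 · (74.0000 − 24.0000) = 4.16667.
After k=1: 17069.0.
Correction k=2: B_{4}/4! · (f^{(3)}(37) − f^{(3)}(12)) = −1/720 · (0.00000 − 0.00000) = 0.00000.
After k=2: 17069.0.
Correction k=3: B_{6}/6! · (f^{(5)}(37) − f^{(5)}(12)) = 1/30240 · (0.00000 − 0.00000) = 0.00000.

S_3 ≈ 17069.0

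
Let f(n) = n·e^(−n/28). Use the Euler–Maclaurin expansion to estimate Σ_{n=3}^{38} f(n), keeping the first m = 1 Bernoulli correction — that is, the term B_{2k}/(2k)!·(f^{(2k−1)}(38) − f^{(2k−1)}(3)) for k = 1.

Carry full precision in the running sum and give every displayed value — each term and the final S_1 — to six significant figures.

Integral: ∫_3^38 x·e^(−x/28) dx = 304.143.
Endpoint term: (f(3) + f(38))/2 = (2.69519 + 9.78102)/2 = 6.23810.
Integral + boundary = 310.381.
Correction k=1: B_{2}/2! · (f^{(1)}(38) − f^{(1)}(3)) = 1/12 · (-0.0919268 − 0.802140) = -0.0745056.

S_1 ≈ 310.306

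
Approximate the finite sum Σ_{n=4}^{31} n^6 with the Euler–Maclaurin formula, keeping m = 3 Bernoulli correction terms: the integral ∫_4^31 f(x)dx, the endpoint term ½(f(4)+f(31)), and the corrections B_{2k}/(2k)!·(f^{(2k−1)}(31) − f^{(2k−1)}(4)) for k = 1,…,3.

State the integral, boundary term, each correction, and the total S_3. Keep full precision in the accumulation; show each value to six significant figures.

∫_4^31 x^6 dx evaluates to 3.93037e+09.
Endpoint term: (f(4) + f(31))/2 = (4096.00 + 8.87504e+08)/2 = 4.43754e+08.
So far: 4.37412e+09.
Correction k=1: B_{2}/2! · (f^{(1)}(31) − f^{(1)}(4)) = 1/12 · (1.71775e+08 − 6144.00) = 1.43141e+07.
Partial sum through k=1: 4.38844e+09.
Correction k=2: B_{4}/4! · (f^{(3)}(31) − f^{(3)}(4)) = −1/720 · (3.57492e+06 − 7680.00) = -4954.50.
Partial sum through k=2: 4.38843e+09.
Correction k=3: B_{6}/6! · (f^{(5)}(31) − f^{(5)}(4)) = 1/30240 · (22320.0 − 2880.00) = 0.642857.

S_3 ≈ 4.38843e+09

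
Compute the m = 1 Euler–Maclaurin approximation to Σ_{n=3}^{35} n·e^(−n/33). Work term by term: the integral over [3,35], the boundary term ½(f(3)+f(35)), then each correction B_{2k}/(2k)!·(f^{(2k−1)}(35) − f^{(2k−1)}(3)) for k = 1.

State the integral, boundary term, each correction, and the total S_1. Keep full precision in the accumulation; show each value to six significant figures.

∫_3^35 x·e^(−x/33) dx evaluates to 307.788.
½[f(3) + f(35)] = ½[2.73930 + 12.1186] = 7.42895.
So far: 315.217.
k=1: B_{2}/(2)! × [f^{(1)}(35) − f^{(1)}(3)] = 1/12 × (-0.0209846 − 0.830092) = -0.0709230.

S_1 ≈ 315.146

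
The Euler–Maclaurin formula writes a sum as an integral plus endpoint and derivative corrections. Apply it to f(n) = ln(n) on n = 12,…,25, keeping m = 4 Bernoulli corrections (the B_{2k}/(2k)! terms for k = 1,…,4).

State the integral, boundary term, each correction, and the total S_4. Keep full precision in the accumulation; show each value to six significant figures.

The integral term ∫_12^25 ln(x) dx = 37.6530.
Boundary: ½(f(12) + f(25)) = ½(2.48491 + 3.21888) = 2.85189.
So far: 40.5049.
Correction k=1: B_{2}/2! · (f^{(1)}(25) − f^{(1)}(12)) = 1/12 · (0.0400000 − 0.0833333) = -0.00361111.
After k=1: 40.5013.
Correction k=2: B_{4}/4! · (f^{(3)}(25) − f^{(3)}(12)) = −1/720 · (0.000128000 − 0.00115741) = 1.42973e-06.
After k=2: 40.5013.
Correction k=3: B_{6}/6! · (f^{(5)}(25) − f^{(5)}(12)) = 1/30240 · (2.45760e-06 − 9.64506e-05) = -3.10823e-09.
After k=3: 40.5013.
Correction k=4: B_{8}/8! · (f^{(7)}(25) − f^{(7)}(12)) = −1/1209600 · (1.17965e-07 − 2.00939e-05) = 1.65145e-11.

S_4 ≈ 40.5013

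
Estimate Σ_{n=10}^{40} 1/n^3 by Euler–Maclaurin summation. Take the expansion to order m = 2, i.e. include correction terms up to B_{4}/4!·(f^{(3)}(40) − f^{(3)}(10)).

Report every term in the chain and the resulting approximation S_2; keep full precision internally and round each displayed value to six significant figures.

The integral term ∫_10^40 1/x^3 dx = 0.00468750.
Boundary: ½(f(10) + f(40)) = ½(0.00100000 + 1.56250e-05) = 0.000507813.
Running total after boundary: 0.00519531.
Order-1 term: 1/12 · (-1.17187e-06 − (-0.000300000)) = 2.49023e-05.
Running total after k=1: 0.00522021.
Order-2 term: −1/720 · (-1.46484e-08 − (-6.00000e-05)) = -8.33130e-08.

S_2 ≈ 0.00522013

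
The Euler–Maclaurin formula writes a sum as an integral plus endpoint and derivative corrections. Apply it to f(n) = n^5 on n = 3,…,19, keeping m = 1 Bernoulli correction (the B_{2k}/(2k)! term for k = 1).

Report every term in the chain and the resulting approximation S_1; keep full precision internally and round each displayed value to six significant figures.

Integral: ∫_3^19 x^5 dx = 7.84086e+06.
½[f(3) + f(19)] = ½[243.000 + 2.47610e+06] = 1.23817e+06.
Running total after boundary: 9.07903e+06.
k=1: B_{2}/(2)! × [f^{(1)}(19) − f^{(1)}(3)] = 1/12 × (651605 − 405.000) = 54266.7.

S_1 ≈ 9.13330e+06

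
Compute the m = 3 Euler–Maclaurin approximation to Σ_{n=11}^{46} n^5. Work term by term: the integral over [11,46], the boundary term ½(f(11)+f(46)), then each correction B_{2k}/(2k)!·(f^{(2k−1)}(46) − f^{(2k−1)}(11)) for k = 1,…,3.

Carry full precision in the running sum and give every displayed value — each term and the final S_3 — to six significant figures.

S_3 ≈ 1.68368e+09

∫_11^46 x^5 dx evaluates to 1.57875e+09.
Endpoint term: (f(11) + f(46))/2 = (161051 + 2.05963e+08)/2 = 1.03062e+08.
Running total after boundary: 1.68182e+09.
k=1: B_{2}/(2)! × [f^{(1)}(46) − f^{(1)}(11)] = 1/12 × (2.23873e+07 − 73205.0) = 1.85951e+06.
After k=1: 1.68368e+09.
k=2: B_{4}/(4)! × [f^{(3)}(46) − f^{(3)}(11)] = −1/720 × (126960 − 7260.00) = -166.250.
After k=2: 1.68368e+09.
k=3: B_{6}/(6)! × [f^{(5)}(46) − f^{(5)}(11)] = 1/30240 × (120.000 − 120.000) = 0.00000.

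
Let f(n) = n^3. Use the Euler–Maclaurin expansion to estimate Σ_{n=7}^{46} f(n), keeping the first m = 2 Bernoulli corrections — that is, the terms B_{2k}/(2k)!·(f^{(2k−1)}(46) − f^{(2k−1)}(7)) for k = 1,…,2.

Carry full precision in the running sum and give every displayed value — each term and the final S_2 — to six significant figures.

S_2 ≈ 1.16812e+06

Integral: ∫_7^46 x^3 dx = 1.11876e+06.
Endpoint term: (f(7) + f(46))/2 = (343.000 + 97336.0)/2 = 48839.5.
Integral + boundary = 1.16760e+06.
Order-1 term: 1/12 · (6348.00 − 147.000) = 516.750.
Partial sum through k=1: 1.16812e+06.
Order-2 term: −1/720 · (6.00000 − 6.00000) = 0.00000.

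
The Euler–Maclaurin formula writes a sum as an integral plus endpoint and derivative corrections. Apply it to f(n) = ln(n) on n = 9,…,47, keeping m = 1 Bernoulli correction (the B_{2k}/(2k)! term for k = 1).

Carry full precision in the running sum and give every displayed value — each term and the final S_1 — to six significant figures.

The integral term ∫_9^47 ln(x) dx = 123.182.
Endpoint term: (f(9) + f(47))/2 = (2.19722 + 3.85015)/2 = 3.02369.
Running total after boundary: 126.206.
Order-1 term: 1/12 · (0.0212766 − 0.111111) = -0.00748621.

S_1 ≈ 126.198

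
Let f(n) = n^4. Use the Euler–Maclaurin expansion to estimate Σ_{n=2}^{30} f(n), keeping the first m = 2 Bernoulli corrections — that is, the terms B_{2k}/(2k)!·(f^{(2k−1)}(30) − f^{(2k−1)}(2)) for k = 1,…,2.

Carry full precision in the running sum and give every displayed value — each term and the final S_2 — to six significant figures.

The integral term ∫_2^30 x^4 dx = 4.85999e+06.
Boundary: ½(f(2) + f(30)) = ½(16.0000 + 810000) = 405008.
Running total after boundary: 5.26500e+06.
Correction k=1: B_{2}/2! · (f^{(1)}(30) − f^{(1)}(2)) = 1/12 · (108000 − 32.0000) = 8997.33.
Partial sum through k=1: 5.27400e+06.
Correction k=2: B_{4}/4! · (f^{(3)}(30) − f^{(3)}(2)) = −1/720 · (720.000 − 48.0000) = -0.933333.

S_2 ≈ 5.27400e+06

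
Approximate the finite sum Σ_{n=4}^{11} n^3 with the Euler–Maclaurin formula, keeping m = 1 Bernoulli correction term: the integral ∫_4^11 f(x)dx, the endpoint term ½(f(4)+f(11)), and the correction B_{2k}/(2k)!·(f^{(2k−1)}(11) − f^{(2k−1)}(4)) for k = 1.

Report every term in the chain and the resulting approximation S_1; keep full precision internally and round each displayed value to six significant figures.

S_1 ≈ 4320.00

The integral term ∫_4^11 x^3 dx = 3596.25.
Endpoint term: (f(4) + f(11))/2 = (64.0000 + 1331.00)/2 = 697.500.
Running total after boundary: 4293.75.
k=1: B_{2}/(2)! × [f^{(1)}(11) − f^{(1)}(4)] = 1/12 × (363.000 − 48.0000) = 26.2500.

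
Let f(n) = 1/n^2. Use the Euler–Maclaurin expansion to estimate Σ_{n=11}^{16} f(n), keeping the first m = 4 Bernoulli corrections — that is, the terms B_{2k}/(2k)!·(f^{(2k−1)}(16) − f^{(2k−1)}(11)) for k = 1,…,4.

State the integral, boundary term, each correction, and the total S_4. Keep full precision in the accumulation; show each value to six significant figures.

∫_11^16 1/x^2 dx evaluates to 0.0284091.
Boundary: ½(f(11) + f(16)) = ½(0.00826446 + 0.00390625) = 0.00608536.
Running total after boundary: 0.0344944.
Order-1 term: 1/12 · (-0.000488281 − (-0.00150263)) = 8.45290e-05.
Running total after k=1: 0.0345790.
Order-2 term: −1/720 · (-2.28882e-05 − (-0.000149021)) = -1.75185e-07.
Running total after k=2: 0.0345788.
Order-3 term: 1/30240 · (-2.68221e-06 − (-3.69474e-05)) = 1.13311e-09.
Running total after k=3: 0.0345788.
Order-4 term: −1/1209600 · (-5.86733e-07 − (-1.70996e-05)) = -1.36515e-11.

S_4 ≈ 0.0345788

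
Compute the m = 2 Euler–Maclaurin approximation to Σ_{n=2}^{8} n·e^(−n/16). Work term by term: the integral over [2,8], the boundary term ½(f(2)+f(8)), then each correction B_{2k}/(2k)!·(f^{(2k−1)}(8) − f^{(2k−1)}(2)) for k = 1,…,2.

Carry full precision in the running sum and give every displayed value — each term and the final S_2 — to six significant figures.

S_2 ≈ 24.5209

∫_2^8 x·e^(−x/16) dx evaluates to 21.2513.
Endpoint term: (f(2) + f(8))/2 = (1.76499 + 4.85225)/2 = 3.30862.
Running total after boundary: 24.5600.
Correction k=1: B_{2}/2! · (f^{(1)}(8) − f^{(1)}(2)) = 1/12 · (0.303265 − 0.772185) = -0.0390766.
Running total after k=1: 24.5209.
Correction k=2: B_{4}/4! · (f^{(3)}(8) − f^{(3)}(2)) = −1/720 · (0.00592315 − 0.00991085) = 5.53848e-06.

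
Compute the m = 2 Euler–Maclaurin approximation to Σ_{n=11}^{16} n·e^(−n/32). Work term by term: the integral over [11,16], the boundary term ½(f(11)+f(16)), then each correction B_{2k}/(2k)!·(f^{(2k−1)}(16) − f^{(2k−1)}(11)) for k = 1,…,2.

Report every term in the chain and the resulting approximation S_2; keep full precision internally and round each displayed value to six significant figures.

S_2 ≈ 52.8378

The integral term ∫_11^16 x·e^(−x/32) dx = 44.0990.
Boundary: ½(f(11) + f(16)) = ½(7.80017 + 9.70449) = 8.75233.
Integral + boundary = 52.8513.
Order-1 term: 1/12 · (0.303265 − 0.465351) = -0.0135071.
Partial sum through k=1: 52.8378.
Order-2 term: −1/720 · (0.00148079 − 0.00183942) = 4.98097e-07.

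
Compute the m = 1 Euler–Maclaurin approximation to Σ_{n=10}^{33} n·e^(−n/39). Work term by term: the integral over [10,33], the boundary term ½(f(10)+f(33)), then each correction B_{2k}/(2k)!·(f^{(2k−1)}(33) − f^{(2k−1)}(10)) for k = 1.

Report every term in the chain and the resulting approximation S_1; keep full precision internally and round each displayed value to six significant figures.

∫_10^33 x·e^(−x/39) dx evaluates to 273.972.
Endpoint term: (f(10) + f(33))/2 = (7.73824 + 14.1590)/2 = 10.9486.
Integral + boundary = 284.921.
Correction k=1: B_{2}/2! · (f^{(1)}(33) − f^{(1)}(10)) = 1/12 · (0.0660095 − 0.575408) = -0.0424499.

S_1 ≈ 284.879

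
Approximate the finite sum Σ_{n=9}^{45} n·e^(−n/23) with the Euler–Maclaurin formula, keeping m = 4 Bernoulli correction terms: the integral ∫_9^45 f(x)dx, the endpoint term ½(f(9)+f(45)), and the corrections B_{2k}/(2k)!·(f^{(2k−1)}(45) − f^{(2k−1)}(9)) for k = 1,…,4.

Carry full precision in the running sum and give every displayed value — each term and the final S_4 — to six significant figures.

Integral: ∫_9^45 x·e^(−x/23) dx = 276.594.
Boundary: ½(f(9) + f(45)) = ½(6.08557 + 6.36071) = 6.22314.
Running total after boundary: 282.817.
Order-1 term: 1/12 · (-0.135204 − 0.411584) = -0.0455657.
After k=1: 282.772.
Order-2 term: −1/720 · (0.000278818 − 0.00333447) = 4.24396e-06.
After k=2: 282.772.
Order-3 term: 1/30240 · (1.53728e-06 − 1.11359e-05) = -3.17415e-10.
After k=3: 282.772.
Order-4 term: −1/1209600 · (4.81567e-09 − 3.01861e-08) = 2.09743e-14.

S_4 ≈ 282.772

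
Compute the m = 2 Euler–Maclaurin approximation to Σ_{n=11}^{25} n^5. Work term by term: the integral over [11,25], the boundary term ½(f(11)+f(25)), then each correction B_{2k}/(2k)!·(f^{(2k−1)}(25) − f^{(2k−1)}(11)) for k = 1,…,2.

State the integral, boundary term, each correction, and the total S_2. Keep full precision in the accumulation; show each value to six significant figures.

∫_11^25 x^5 dx evaluates to 4.03948e+07.
½[f(11) + f(25)] = ½[161051 + 9.76562e+06] = 4.96334e+06.
Running total after boundary: 4.53582e+07.
Correction k=1: B_{2}/2! · (f^{(1)}(25) − f^{(1)}(11)) = 1/12 · (1.95312e+06 − 73205.0) = 156660.
After k=1: 4.55148e+07.
Correction k=2: B_{4}/4! · (f^{(3)}(25) − f^{(3)}(11)) = −1/720 · (37500.0 − 7260.00) = -42.0000.

S_2 ≈ 4.55148e+07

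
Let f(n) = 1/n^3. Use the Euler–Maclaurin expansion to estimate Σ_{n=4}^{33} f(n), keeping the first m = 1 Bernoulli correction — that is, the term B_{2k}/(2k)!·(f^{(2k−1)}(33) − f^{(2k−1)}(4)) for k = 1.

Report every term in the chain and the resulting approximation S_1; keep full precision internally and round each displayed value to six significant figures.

S_1 ≈ 0.0395936

Integral: ∫_4^33 1/x^3 dx = 0.0307909.
½[f(4) + f(33)] = ½[0.0156250 + 2.78265e-05] = 0.00782641.
So far: 0.0386173.
Correction k=1: B_{2}/2! · (f^{(1)}(33) − f^{(1)}(4)) = 1/12 · (-2.52968e-06 − (-0.0117188)) = 0.000976352.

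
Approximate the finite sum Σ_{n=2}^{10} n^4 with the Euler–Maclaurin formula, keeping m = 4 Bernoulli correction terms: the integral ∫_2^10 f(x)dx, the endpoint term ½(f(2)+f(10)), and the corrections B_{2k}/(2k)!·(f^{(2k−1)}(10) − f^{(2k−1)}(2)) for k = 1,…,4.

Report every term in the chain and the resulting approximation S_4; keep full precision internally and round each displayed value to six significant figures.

The integral term ∫_2^10 x^4 dx = 19993.6.
Boundary: ½(f(2) + f(10)) = ½(16.0000 + 10000.0) = 5008.00.
So far: 25001.6.
Correction k=1: B_{2}/2! · (f^{(1)}(10) − f^{(1)}(2)) = 1/12 · (4000.00 − 32.0000) = 330.667.
Partial sum through k=1: 25332.3.
Correction k=2: B_{4}/4! · (f^{(3)}(10) − f^{(3)}(2)) = −1/720 · (240.000 − 48.0000) = -0.266667.
Partial sum through k=2: 25332.0.
Correction k=3: B_{6}/6! · (f^{(5)}(10) − f^{(5)}(2)) = 1/30240 · (0.00000 − 0.00000) = 0.00000.
Partial sum through k=3: 25332.0.
Correction k=4: B_{8}/8! · (f^{(7)}(10) − f^{(7)}(2)) = −1/1209600 · (0.00000 − 0.00000) = 0.00000.

S_4 ≈ 25332.0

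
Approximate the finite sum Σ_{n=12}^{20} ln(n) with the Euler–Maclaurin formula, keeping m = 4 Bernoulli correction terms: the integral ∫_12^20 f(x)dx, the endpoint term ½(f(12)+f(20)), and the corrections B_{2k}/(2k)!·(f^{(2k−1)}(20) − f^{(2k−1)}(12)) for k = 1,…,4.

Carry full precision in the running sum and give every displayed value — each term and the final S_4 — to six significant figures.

Integral: ∫_12^20 ln(x) dx = 22.0958.
Boundary: ½(f(12) + f(20)) = ½(2.48491 + 2.99573) = 2.74032.
Integral + boundary = 24.8361.
Order-1 term: 1/12 · (0.0500000 − 0.0833333) = -0.00277778.
Partial sum through k=1: 24.8333.
Order-2 term: −1/720 · (0.000250000 − 0.00115741) = 1.26029e-06.
Partial sum through k=2: 24.8333.
Order-3 term: 1/30240 · (7.50000e-06 − 9.64506e-05) = -2.94149e-09.
Partial sum through k=3: 24.8333.
Order-4 term: −1/1209600 · (5.62500e-07 − 2.00939e-05) = 1.61470e-11.

S_4 ≈ 24.8333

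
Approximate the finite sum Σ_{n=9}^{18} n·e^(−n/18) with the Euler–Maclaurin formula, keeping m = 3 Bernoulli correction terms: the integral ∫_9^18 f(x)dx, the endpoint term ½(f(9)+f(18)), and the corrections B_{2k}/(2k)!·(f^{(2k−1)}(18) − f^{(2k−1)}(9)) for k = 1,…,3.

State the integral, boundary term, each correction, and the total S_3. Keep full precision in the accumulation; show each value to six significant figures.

S_3 ≈ 62.4031

∫_9^18 x·e^(−x/18) dx evaluates to 56.3880.
Endpoint term: (f(9) + f(18))/2 = (5.45878 + 6.62183)/2 = 6.04030.
Running total after boundary: 62.4283.
Correction k=1: B_{2}/2! · (f^{(1)}(18) − f^{(1)}(9)) = 1/12 · (0.00000 − 0.303265) = -0.0252721.
Running total after k=1: 62.4031.
Correction k=2: B_{4}/4! · (f^{(3)}(18) − f^{(3)}(9)) = −1/720 · (0.00227086 − 0.00468002) = 3.34606e-06.
Running total after k=2: 62.4031.
Correction k=3: B_{6}/6! · (f^{(5)}(18) − f^{(5)}(9)) = 1/30240 · (1.40177e-05 − 2.60001e-05) = -3.96245e-10.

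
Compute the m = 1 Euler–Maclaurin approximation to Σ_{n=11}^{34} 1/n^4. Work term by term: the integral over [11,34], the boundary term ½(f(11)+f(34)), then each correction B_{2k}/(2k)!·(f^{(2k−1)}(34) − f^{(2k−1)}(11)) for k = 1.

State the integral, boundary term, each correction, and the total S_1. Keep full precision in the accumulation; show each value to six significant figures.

∫_11^34 1/x^4 dx evaluates to 0.000241957.
½[f(11) + f(34)] = ½[6.83013e-05 + 7.48315e-07] = 3.45248e-05.
Integral + boundary = 0.000276482.
Correction k=1: B_{2}/2! · (f^{(1)}(34) − f^{(1)}(11)) = 1/12 · (-8.80370e-08 − (-2.48369e-05)) = 2.06240e-06.

S_1 ≈ 0.000278545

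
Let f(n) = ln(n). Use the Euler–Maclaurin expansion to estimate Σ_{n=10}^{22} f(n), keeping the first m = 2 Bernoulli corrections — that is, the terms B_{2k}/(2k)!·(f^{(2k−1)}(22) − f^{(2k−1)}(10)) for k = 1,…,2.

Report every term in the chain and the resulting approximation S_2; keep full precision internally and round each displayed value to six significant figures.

Integral: ∫_10^22 ln(x) dx = 32.9771.
Boundary: ½(f(10) + f(22)) = ½(2.30259 + 3.09104) = 2.69681.
Integral + boundary = 35.6739.
k=1: B_{2}/(2)! × [f^{(1)}(22) − f^{(1)}(10)] = 1/12 × (0.0454545 − 0.100000) = -0.00454545.
Running total after k=1: 35.6694.
k=2: B_{4}/(4)! × [f^{(3)}(22) − f^{(3)}(10)] = −1/720 × (0.000187829 − 0.00200000) = 2.51690e-06.

S_2 ≈ 35.6694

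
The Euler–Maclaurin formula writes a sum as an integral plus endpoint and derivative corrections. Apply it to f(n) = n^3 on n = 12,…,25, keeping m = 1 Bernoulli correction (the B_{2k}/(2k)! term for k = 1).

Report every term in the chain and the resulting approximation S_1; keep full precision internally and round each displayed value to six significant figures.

S_1 ≈ 101269

The integral term ∫_12^25 x^3 dx = 92472.2.
Endpoint term: (f(12) + f(25))/2 = (1728.00 + 15625.0)/2 = 8676.50.
So far: 101149.
k=1: B_{2}/(2)! × [f^{(1)}(25) − f^{(1)}(12)] = 1/12 × (1875.00 − 432.000) = 120.250.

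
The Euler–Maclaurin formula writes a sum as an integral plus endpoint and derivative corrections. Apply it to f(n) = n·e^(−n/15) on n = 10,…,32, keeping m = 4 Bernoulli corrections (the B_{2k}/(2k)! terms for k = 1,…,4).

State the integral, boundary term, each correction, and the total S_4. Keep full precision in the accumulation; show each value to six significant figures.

Integral: ∫_10^32 x·e^(−x/15) dx = 109.030.
Endpoint term: (f(10) + f(32))/2 = (5.13417 + 3.79014)/2 = 4.46215.
So far: 113.492.
Correction k=1: B_{2}/2! · (f^{(1)}(32) − f^{(1)}(10)) = 1/12 · (-0.134234 − 0.171139) = -0.0254478.
Running total after k=1: 113.467.
Correction k=2: B_{4}/4! · (f^{(3)}(32) − f^{(3)}(10)) = −1/720 · (0.000456220 − 0.00532433) = 6.76126e-06.
Running total after k=2: 113.467.
Correction k=3: B_{6}/6! · (f^{(5)}(32) − f^{(5)}(10)) = 1/30240 · (6.70683e-06 − 4.39468e-05) = -1.23148e-09.
Running total after k=3: 113.467.
Correction k=4: B_{8}/8! · (f^{(7)}(32) − f^{(7)}(10)) = −1/1209600 · (5.06045e-08 − 2.85466e-07) = 1.94165e-13.

S_4 ≈ 113.467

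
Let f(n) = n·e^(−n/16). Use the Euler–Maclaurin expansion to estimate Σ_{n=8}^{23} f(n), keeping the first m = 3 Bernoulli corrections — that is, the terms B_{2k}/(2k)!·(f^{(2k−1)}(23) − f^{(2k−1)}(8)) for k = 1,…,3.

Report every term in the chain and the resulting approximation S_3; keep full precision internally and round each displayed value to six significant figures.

S_3 ≈ 89.8185

∫_8^23 x·e^(−x/16) dx evaluates to 84.6948.
½[f(8) + f(23)] = ½[4.85225 + 5.46298] = 5.15761.
Running total after boundary: 89.8524.
Correction k=1: B_{2}/2! · (f^{(1)}(23) − f^{(1)}(8)) = 1/12 · (-0.103915 − 0.303265) = -0.0339317.
Partial sum through k=1: 89.8185.
Correction k=2: B_{4}/4! · (f^{(3)}(23) − f^{(3)}(8)) = −1/720 · (0.00144971 − 0.00592315) = 6.21311e-06.
Partial sum through k=2: 89.8185.
Correction k=3: B_{6}/6! · (f^{(5)}(23) − f^{(5)}(8)) = 1/30240 · (1.29115e-05 − 4.16472e-05) = -9.50253e-10.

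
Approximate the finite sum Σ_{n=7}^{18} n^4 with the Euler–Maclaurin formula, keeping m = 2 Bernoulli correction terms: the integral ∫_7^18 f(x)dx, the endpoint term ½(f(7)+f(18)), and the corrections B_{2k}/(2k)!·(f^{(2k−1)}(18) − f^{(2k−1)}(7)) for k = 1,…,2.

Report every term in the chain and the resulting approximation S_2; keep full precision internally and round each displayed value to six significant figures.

S_2 ≈ 430070

Integral: ∫_7^18 x^4 dx = 374552.
Endpoint term: (f(7) + f(18))/2 = (2401.00 + 104976)/2 = 53688.5.
Integral + boundary = 428241.
Order-1 term: 1/12 · (23328.0 − 1372.00) = 1829.67.
Running total after k=1: 430070.
Order-2 term: −1/720 · (432.000 − 168.000) = -0.366667.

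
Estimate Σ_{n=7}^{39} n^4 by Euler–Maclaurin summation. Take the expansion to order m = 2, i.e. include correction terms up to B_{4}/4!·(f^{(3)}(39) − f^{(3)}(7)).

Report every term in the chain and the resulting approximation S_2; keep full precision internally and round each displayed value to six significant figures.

S_2 ≈ 1.92191e+07

∫_7^39 x^4 dx evaluates to 1.80415e+07.
Boundary: ½(f(7) + f(39)) = ½(2401.00 + 2.31344e+06) = 1.15792e+06.
Integral + boundary = 1.91994e+07.
k=1: B_{2}/(2)! × [f^{(1)}(39) − f^{(1)}(7)] = 1/12 × (237276 − 1372.00) = 19658.7.
After k=1: 1.92191e+07.
k=2: B_{4}/(4)! × [f^{(3)}(39) − f^{(3)}(7)] = −1/720 × (936.000 − 168.000) = -1.06667.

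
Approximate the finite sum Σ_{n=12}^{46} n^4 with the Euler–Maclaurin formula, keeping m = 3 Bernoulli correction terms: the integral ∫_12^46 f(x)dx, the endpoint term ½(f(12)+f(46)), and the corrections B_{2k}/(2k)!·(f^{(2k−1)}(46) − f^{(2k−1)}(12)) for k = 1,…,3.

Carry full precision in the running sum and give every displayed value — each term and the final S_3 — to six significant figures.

S_3 ≈ 4.34238e+07

Integral: ∫_12^46 x^4 dx = 4.11428e+07.
½[f(12) + f(46)] = ½[20736.0 + 4.47746e+06] = 2.24910e+06.
So far: 4.33919e+07.
Order-1 term: 1/12 · (389344 − 6912.00) = 31869.3.
Running total after k=1: 4.34238e+07.
Order-2 term: −1/720 · (1104.00 − 288.000) = -1.13333.
Running total after k=2: 4.34238e+07.
Order-3 term: 1/30240 · (0.00000 − 0.00000) = 0.00000.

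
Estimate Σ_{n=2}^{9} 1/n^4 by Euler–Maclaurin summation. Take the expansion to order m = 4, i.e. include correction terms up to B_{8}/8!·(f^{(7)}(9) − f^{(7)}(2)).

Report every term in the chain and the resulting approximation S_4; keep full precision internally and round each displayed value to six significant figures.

S_4 ≈ 0.0818345

Integral: ∫_2^9 1/x^4 dx = 0.0412094.
½[f(2) + f(9)] = ½[0.0625000 + 0.000152416] = 0.0313262.
Integral + boundary = 0.0725356.
Correction k=1: B_{2}/2! · (f^{(1)}(9) − f^{(1)}(2)) = 1/12 · (-6.77404e-05 − (-0.125000)) = 0.0104110.
Running total after k=1: 0.0829466.
Correction k=2: B_{4}/4! · (f^{(3)}(9) − f^{(3)}(2)) = −1/720 · (-2.50890e-05 − (-0.937500)) = -0.00130205.
Running total after k=2: 0.0816446.
Correction k=3: B_{6}/6! · (f^{(5)}(9) − f^{(5)}(2)) = 1/30240 · (-1.73455e-05 − (-13.1250)) = 0.000434027.
Running total after k=3: 0.0820786.
Correction k=4: B_{8}/8! · (f^{(7)}(9) − f^{(7)}(2)) = −1/1209600 · (-1.92728e-05 − (-295.312)) = -0.000244141.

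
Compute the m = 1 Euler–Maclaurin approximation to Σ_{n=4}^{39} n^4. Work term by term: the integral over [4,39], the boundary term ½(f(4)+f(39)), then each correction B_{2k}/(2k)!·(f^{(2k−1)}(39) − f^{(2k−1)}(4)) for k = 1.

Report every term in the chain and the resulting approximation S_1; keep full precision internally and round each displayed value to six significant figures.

S_1 ≈ 1.92212e+07

The integral term ∫_4^39 x^4 dx = 1.80446e+07.
Endpoint term: (f(4) + f(39))/2 = (256.000 + 2.31344e+06)/2 = 1.15685e+06.
Running total after boundary: 1.92015e+07.
Correction k=1: B_{2}/2! · (f^{(1)}(39) − f^{(1)}(4)) = 1/12 · (237276 − 256.000) = 19751.7.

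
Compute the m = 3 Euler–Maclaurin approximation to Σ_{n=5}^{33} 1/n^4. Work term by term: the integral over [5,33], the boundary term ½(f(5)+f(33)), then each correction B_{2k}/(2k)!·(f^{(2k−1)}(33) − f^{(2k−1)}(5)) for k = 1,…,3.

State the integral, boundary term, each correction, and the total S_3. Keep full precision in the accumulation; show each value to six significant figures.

S_3 ≈ 0.00356245

Integral: ∫_5^33 1/x^4 dx = 0.00265739.
½[f(5) + f(33)] = ½[0.00160000 + 8.43226e-07] = 0.000800422.
So far: 0.00345781.
k=1: B_{2}/(2)! × [f^{(1)}(33) − f^{(1)}(5)] = 1/12 × (-1.02209e-07 − (-0.00128000)) = 0.000106658.
Partial sum through k=1: 0.00356447.
k=2: B_{4}/(4)! × [f^{(3)}(33) − f^{(3)}(5)] = −1/720 × (-2.81568e-09 − (-0.00153600)) = -2.13333e-06.
Partial sum through k=2: 0.00356234.
k=3: B_{6}/(6)! × [f^{(5)}(33) − f^{(5)}(5)] = 1/30240 × (-1.44792e-10 − (-0.00344064)) = 1.13778e-07.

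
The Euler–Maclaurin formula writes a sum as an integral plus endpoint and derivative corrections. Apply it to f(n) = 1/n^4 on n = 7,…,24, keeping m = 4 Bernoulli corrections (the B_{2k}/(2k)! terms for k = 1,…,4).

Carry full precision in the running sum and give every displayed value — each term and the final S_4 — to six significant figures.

S_4 ≈ 0.00117705

Integral: ∫_7^24 1/x^4 dx = 0.000947705.
Endpoint term: (f(7) + f(24))/2 = (0.000416493 + 3.01408e-06)/2 = 0.000209754.
Running total after boundary: 0.00115746.
Order-1 term: 1/12 · (-5.02347e-07 − (-0.000237996)) = 1.97911e-05.
After k=1: 0.00117725.
Order-2 term: −1/720 · (-2.61639e-08 − (-0.000145712)) = -2.02341e-07.
After k=2: 0.00117705.
Order-3 term: 1/30240 · (-2.54371e-09 − (-0.000166528)) = 5.50679e-09.
After k=3: 0.00117705.
Order-4 term: −1/1209600 · (-3.97455e-10 − (-0.000305868)) = -2.52866e-10.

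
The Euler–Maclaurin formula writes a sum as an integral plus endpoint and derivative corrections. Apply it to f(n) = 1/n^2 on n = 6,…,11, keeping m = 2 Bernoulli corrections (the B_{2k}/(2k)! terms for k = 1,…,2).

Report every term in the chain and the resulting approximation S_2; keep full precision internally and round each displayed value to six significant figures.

S_2 ≈ 0.0944210

∫_6^11 1/x^2 dx evaluates to 0.0757576.
Boundary: ½(f(6) + f(11)) = ½(0.0277778 + 0.00826446) = 0.0180211.
Integral + boundary = 0.0937787.
Order-1 term: 1/12 · (-0.00150263 − (-0.00925926)) = 0.000646386.
Partial sum through k=1: 0.0944251.
Order-2 term: −1/720 · (-0.000149021 − (-0.00308642)) = -4.07972e-06.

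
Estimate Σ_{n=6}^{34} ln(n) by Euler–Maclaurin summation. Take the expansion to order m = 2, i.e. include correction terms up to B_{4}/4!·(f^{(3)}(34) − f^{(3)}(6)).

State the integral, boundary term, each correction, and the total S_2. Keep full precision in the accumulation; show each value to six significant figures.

S_2 ≈ 83.7933

The integral term ∫_6^34 ln(x) dx = 81.1457.
Boundary: ½(f(6) + f(34)) = ½(1.79176 + 3.52636) = 2.65906.
So far: 83.8048.
k=1: B_{2}/(2)! × [f^{(1)}(34) − f^{(1)}(6)] = 1/12 × (0.0294118 − 0.166667) = -0.0114379.
After k=1: 83.7933.
k=2: B_{4}/(4)! × [f^{(3)}(34) − f^{(3)}(6)] = −1/720 × (5.08854e-05 − 0.00925926) = 1.27894e-05.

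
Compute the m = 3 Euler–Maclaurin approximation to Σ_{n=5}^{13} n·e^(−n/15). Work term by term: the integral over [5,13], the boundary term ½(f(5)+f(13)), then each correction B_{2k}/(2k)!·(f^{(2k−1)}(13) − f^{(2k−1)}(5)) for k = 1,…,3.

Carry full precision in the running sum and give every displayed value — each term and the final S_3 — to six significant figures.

S_3 ≈ 42.9007

The integral term ∫_5^13 x·e^(−x/15) dx = 38.4122.
½[f(5) + f(13)] = ½[3.58266 + 5.46455] = 4.52361.
Integral + boundary = 42.9358.
k=1: B_{2}/(2)! × [f^{(1)}(13) − f^{(1)}(5)] = 1/12 × (0.0560467 − 0.477688) = -0.0351367.
After k=1: 42.9007.
k=2: B_{4}/(4)! × [f^{(3)}(13) − f^{(3)}(5)] = −1/720 × (0.00398554 − 0.00849222) = 6.25928e-06.
After k=2: 42.9007.
k=3: B_{6}/(6)! × [f^{(5)}(13) − f^{(5)}(5)] = 1/30240 × (3.43200e-05 − 6.60506e-05) = -1.04929e-09.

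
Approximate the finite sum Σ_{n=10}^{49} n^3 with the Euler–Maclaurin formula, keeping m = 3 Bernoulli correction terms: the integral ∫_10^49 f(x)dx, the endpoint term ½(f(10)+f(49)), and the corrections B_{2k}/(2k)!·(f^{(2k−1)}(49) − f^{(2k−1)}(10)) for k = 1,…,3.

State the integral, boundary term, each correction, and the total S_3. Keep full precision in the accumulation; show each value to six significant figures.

The integral term ∫_10^49 x^3 dx = 1.43870e+06.
Endpoint term: (f(10) + f(49))/2 = (1000.00 + 117649)/2 = 59324.5.
So far: 1.49802e+06.
k=1: B_{2}/(2)! × [f^{(1)}(49) − f^{(1)}(10)] = 1/12 × (7203.00 − 300.000) = 575.250.
Partial sum through k=1: 1.49860e+06.
k=2: B_{4}/(4)! × [f^{(3)}(49) − f^{(3)}(10)] = −1/720 × (6.00000 − 6.00000) = 0.00000.
Partial sum through k=2: 1.49860e+06.
k=3: B_{6}/(6)! × [f^{(5)}(49) − f^{(5)}(10)] = 1/30240 × (0.00000 − 0.00000) = 0.00000.

S_3 ≈ 1.49860e+06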